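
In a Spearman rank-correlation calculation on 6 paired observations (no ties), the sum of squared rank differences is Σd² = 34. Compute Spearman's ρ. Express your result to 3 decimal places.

0.029

ρ = 1 − 6Σd² / [n(n²−1)] = 1 − 6×34 / (6×35)
  = 1 − 204/210 = 1 − 0.9714 ≈ 0.029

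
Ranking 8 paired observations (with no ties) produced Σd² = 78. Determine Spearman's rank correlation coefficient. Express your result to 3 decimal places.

0.071

ρ = 1 − 6Σd² / [n(n²−1)] = 1 − 6×78 / (8×63)
  = 1 − 468/504 = 1 − 0.9286 ≈ 0.071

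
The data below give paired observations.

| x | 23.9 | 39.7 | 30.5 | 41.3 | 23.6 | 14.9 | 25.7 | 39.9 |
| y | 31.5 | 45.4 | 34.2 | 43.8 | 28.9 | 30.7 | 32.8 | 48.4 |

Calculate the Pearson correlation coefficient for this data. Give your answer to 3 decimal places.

n = 8, Σx = 239.5, Σy = 295.7, Σx² = 7814.71, Σy² = 11337.59, Σxy = 9320.86
nΣxy − ΣxΣy = 74566.88 − 70820.15 = 3746.73
nΣx² − (Σx)² = 62517.68 − 57360.25 = 5157.43; nΣy² − (Σy)² = 90700.72 − 87438.49 = 3262.23
r = 3746.73 / √(5157.43 × 3262.23) = 3746.73 / 4101.7951 ≈ 0.913

0.913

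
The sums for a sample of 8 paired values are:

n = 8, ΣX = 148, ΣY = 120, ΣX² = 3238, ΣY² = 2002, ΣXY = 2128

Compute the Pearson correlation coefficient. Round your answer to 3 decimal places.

r = (nΣXY − ΣXΣY) / √[(nΣX² − (ΣX)²)(nΣY² − (ΣY)²)]
Numerator: 8×2128 − 148×120 = -736
Denominator: √[(25904 − 21904)(16016 − 14400)] = √[4000 × 1616] = 2542.4398
r = -736 / 2542.4398 ≈ -0.289

-0.289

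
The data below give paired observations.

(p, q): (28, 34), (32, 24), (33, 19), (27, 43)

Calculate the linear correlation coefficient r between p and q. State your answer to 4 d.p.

-0.9756

n = 4, Σp = 120, Σq = 120, Σp² = 3626, Σq² = 3942, Σpq = 3508
nΣpq − ΣpΣq = 14032 − 14400 = -368
nΣp² − (Σp)² = 14504 − 14400 = 104; nΣq² − (Σq)² = 15768 − 14400 = 1368
r = -368 / √(104 × 1368) = -368 / 377.1896 ≈ -0.9756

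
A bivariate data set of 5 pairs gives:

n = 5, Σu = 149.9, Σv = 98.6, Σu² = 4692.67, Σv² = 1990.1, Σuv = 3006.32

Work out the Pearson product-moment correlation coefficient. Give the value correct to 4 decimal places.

r = (nΣuv − ΣuΣv) / √[(nΣu² − (Σu)²)(nΣv² − (Σv)²)]
Numerator: 5×3006.32 − 149.9×98.6 = 251.46
Denominator: √[(23463.35 − 22470.01)(9950.5 − 9721.96)] = √[993.34 × 228.54] = 476.4640
r = 251.46 / 476.4640 ≈ 0.5278

0.5278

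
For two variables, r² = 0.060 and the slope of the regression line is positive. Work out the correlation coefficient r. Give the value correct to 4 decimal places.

|r| = √0.060 = 0.2449
The association is positive, so r = 0.2449.

0.2449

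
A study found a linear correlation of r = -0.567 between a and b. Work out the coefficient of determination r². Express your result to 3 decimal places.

r² = (-0.567)² = 0.321

0.321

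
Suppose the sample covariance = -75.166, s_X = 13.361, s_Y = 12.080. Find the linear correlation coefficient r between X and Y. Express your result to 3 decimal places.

-0.466

r = Cov(X,Y) / (s_X · s_Y) = -75.166 / (13.361 × 12.080)
  = -75.166 / 161.4009 ≈ -0.466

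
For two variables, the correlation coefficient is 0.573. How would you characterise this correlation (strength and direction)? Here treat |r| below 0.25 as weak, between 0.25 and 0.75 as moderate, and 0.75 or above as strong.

moderate positive

r = 0.573 > 0 so the relationship is positive.
|r| = 0.573, which falls in the moderate range.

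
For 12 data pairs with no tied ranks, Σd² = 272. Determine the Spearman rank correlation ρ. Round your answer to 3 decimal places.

ρ = 1 − 6Σd² / [n(n²−1)] = 1 − 6×272 / (12×143)
  = 1 − 1632/1716 = 1 − 0.9510 ≈ 0.049

0.049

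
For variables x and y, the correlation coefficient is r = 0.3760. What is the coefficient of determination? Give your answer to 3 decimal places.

r² = (0.3760)² = 0.141

0.141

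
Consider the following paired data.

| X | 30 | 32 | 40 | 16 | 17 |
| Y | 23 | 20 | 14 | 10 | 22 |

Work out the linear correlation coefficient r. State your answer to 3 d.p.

n = 5, ΣX = 135, ΣY = 89, ΣX² = 4069, ΣY² = 1709, ΣXY = 2424
nΣXY − ΣXΣY = 12120 − 12015 = 105
nΣX² − (ΣX)² = 20345 − 18225 = 2120; nΣY² − (ΣY)² = 8545 − 7921 = 624
r = 105 / √(2120 × 624) = 105 / 1150.1652 ≈ 0.091

0.091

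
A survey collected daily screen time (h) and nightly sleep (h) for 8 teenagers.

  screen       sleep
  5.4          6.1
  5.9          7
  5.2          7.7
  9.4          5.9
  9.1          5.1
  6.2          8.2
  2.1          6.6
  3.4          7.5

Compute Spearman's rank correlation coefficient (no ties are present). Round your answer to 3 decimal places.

-0.405

Rank screen: 4, 5, 3, 8, 7, 6, 1, 2
Rank sleep: 3, 5, 7, 2, 1, 8, 4, 6
d = rank(screen) − rank(sleep): 1, 0, -4, 6, 6, -2, -3, -4; Σd² = 118
ρ = 1 − 6Σd² / [n(n²−1)] = 1 − 6×118 / (8×63) = 1 − 708/504 ≈ -0.405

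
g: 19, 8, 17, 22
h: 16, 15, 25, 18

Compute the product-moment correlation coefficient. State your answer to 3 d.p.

0.294

n = 4, Σg = 66, Σh = 74, Σg² = 1198, Σh² = 1430, Σgh = 1245
nΣgh − ΣgΣh = 4980 − 4884 = 96
nΣg² − (Σg)² = 4792 − 4356 = 436; nΣh² − (Σh)² = 5720 − 5476 = 244
r = 96 / √(436 × 244) = 96 / 326.1656 ≈ 0.294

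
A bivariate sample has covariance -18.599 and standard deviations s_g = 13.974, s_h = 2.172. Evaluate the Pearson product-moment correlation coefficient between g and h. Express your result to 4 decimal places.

r = Cov(g,h) / (s_g · s_h) = -18.599 / (13.974 × 2.172)
  = -18.599 / 30.3515 ≈ -0.6128

-0.6128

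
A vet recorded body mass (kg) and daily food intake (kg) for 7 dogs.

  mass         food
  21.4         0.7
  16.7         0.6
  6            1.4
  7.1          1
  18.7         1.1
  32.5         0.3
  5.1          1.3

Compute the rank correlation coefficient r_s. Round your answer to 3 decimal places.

-0.786

Rank mass: 6, 4, 2, 3, 5, 7, 1
Rank food: 3, 2, 7, 4, 5, 1, 6
d = rank(mass) − rank(food): 3, 2, -5, -1, 0, 6, -5; Σd² = 100
ρ = 1 − 6Σd² / [n(n²−1)] = 1 − 6×100 / (7×48) = 1 − 600/336 ≈ -0.786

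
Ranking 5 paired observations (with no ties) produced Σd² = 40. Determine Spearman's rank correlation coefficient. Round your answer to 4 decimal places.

-1.0000

ρ = 1 − 6Σd² / [n(n²−1)] = 1 − 6×40 / (5×24)
  = 1 − 240/120 = 1 − 2.00000 ≈ -1.0000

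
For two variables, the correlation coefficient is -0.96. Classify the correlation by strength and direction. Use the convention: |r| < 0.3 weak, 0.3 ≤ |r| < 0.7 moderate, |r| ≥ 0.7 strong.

r = -0.96 < 0 so the relationship is negative.
|r| = 0.96, which falls in the strong range.

strong negative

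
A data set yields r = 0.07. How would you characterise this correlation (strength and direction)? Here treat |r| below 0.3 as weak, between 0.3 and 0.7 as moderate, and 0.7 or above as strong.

r = 0.07 > 0 so the relationship is positive.
|r| = 0.07, which falls in the weak range.

weak positive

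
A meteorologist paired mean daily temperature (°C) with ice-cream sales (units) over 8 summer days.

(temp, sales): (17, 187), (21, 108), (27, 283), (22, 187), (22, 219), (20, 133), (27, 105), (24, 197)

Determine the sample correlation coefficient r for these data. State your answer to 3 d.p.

0.218

n = 8, Σx = 180, Σy = 1419, Σx² = 4132, Σy² = 277175, Σxy = 32243
nΣxy − ΣxΣy = 257944 − 255420 = 2524
nΣx² − (Σx)² = 33056 − 32400 = 656; nΣy² − (Σy)² = 2217400 − 2013561 = 203839
r = 2524 / √(656 × 203839) = 2524 / 11563.6665 ≈ 0.218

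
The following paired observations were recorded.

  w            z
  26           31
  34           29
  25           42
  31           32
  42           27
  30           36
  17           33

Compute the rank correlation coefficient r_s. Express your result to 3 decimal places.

Rank w: 3, 6, 2, 5, 7, 4, 1
Rank z: 3, 2, 7, 4, 1, 6, 5
d = rank(w) − rank(z): 0, 4, -5, 1, 6, -2, -4; Σd² = 98
ρ = 1 − 6Σd² / [n(n²−1)] = 1 − 6×98 / (7×48) = 1 − 588/336 ≈ -0.750

-0.750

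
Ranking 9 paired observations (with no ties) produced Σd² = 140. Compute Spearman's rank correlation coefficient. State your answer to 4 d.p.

-0.1667

ρ = 1 − 6Σd² / [n(n²−1)] = 1 − 6×140 / (9×80)
  = 1 − 840/720 = 1 − 1.16667 ≈ -0.1667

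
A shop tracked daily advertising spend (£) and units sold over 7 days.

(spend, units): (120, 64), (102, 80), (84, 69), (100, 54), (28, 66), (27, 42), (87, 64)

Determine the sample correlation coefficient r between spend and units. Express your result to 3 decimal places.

0.464

n = 7, Σx = 548, Σy = 439, Σx² = 50942, Σy² = 28389, Σxy = 35586
nΣxy − ΣxΣy = 249102 − 240572 = 8530
nΣx² − (Σx)² = 356594 − 300304 = 56290; nΣy² − (Σy)² = 198723 − 192721 = 6002
r = 8530 / √(56290 × 6002) = 8530 / 18380.7666 ≈ 0.464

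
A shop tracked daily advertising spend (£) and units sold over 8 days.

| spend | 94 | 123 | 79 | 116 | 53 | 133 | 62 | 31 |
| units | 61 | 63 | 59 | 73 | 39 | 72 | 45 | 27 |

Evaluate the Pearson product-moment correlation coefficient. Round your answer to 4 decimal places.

0.9517

n = 8, Σx = 691, Σy = 439, Σx² = 68965, Σy² = 25959, Σxy = 41882
nΣxy − ΣxΣy = 335056 − 303349 = 31707
nΣx² − (Σx)² = 551720 − 477481 = 74239; nΣy² − (Σy)² = 207672 − 192721 = 14951
r = 31707 / √(74239 × 14951) = 31707 / 33315.8714 ≈ 0.9517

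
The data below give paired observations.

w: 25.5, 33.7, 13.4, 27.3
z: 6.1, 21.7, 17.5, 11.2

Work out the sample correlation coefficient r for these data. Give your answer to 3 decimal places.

n = 4, Σw = 99.9, Σz = 56.5, Σw² = 2710.79, Σz² = 939.79, Σwz = 1427.1
nΣwz − ΣwΣz = 5708.4 − 5644.35 = 64.05
nΣw² − (Σw)² = 10843.16 − 9980.01 = 863.15; nΣz² − (Σz)² = 3759.16 − 3192.25 = 566.91
r = 64.05 / √(863.15 × 566.91) = 64.05 / 699.5201 ≈ 0.092

0.092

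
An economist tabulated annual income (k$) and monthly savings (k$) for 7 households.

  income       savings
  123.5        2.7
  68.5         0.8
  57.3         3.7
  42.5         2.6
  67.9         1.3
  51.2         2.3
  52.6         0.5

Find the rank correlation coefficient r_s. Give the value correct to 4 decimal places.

Rank income: 7, 6, 4, 1, 5, 2, 3
Rank savings: 6, 2, 7, 5, 3, 4, 1
d = rank(income) − rank(savings): 1, 4, -3, -4, 2, -2, 2; Σd² = 54
ρ = 1 − 6Σd² / [n(n²−1)] = 1 − 6×54 / (7×48) = 1 − 324/336 ≈ 0.0357

0.0357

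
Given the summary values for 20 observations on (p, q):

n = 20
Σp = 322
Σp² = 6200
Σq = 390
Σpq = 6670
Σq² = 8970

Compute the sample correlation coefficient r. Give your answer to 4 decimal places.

r = (nΣpq − ΣpΣq) / √[(nΣp² − (Σp)²)(nΣq² − (Σq)²)]
Numerator: 20×6670 − 322×390 = 7820
Denominator: √[(124000 − 103684)(179400 − 152100)] = √[20316 × 27300] = 23550.5159
r = 7820 / 23550.5159 ≈ 0.3321

0.3321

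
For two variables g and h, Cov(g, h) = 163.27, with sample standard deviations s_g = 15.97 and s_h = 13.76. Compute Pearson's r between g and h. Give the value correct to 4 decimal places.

0.7430

r = Cov(g,h) / (s_g · s_h) = 163.27 / (15.97 × 13.76)
  = 163.27 / 219.7472 ≈ 0.7430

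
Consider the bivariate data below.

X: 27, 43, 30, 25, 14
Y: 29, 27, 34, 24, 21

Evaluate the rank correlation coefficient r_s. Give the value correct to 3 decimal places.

0.700

Rank X: 3, 5, 4, 2, 1
Rank Y: 4, 3, 5, 2, 1
d = rank(X) − rank(Y): -1, 2, -1, 0, 0; Σd² = 6
ρ = 1 − 6Σd² / [n(n²−1)] = 1 − 6×6 / (5×24) = 1 − 36/120 ≈ 0.700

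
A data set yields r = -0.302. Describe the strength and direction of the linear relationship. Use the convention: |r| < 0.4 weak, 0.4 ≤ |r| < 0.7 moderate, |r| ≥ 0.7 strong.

weak negative

r = -0.302 < 0 so the relationship is negative.
|r| = 0.302, which falls in the weak range.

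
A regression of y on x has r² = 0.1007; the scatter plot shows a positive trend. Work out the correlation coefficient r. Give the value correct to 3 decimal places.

|r| = √0.1007 = 0.317
The association is positive, so r = 0.317.

0.317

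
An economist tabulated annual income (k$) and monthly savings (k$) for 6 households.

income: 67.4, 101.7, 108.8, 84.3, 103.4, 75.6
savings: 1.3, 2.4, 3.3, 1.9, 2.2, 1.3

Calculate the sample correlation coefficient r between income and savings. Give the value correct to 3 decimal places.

n = 6, Σx = 541.2, Σy = 12.4, Σx² = 50236.5, Σy² = 28.48, Σxy = 1176.67
nΣxy − ΣxΣy = 7060.02 − 6710.88 = 349.14
nΣx² − (Σx)² = 301419 − 292897.44 = 8521.56; nΣy² − (Σy)² = 170.88 − 153.76 = 17.12
r = 349.14 / √(8521.56 × 17.12) = 349.14 / 381.9543 ≈ 0.914

0.914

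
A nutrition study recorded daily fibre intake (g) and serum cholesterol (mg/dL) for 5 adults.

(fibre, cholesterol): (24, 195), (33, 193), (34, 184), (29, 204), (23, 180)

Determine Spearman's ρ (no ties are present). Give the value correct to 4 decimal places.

0.1000

Rank fibre: 2, 4, 5, 3, 1
Rank cholesterol: 4, 3, 2, 5, 1
d = rank(fibre) − rank(cholesterol): -2, 1, 3, -2, 0; Σd² = 18
ρ = 1 − 6Σd² / [n(n²−1)] = 1 − 6×18 / (5×24) = 1 − 108/120 ≈ 0.1000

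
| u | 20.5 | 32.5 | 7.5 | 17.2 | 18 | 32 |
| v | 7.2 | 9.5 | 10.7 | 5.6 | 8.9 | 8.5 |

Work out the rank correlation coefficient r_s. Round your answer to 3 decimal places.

Rank u: 4, 6, 1, 2, 3, 5
Rank v: 2, 5, 6, 1, 4, 3
d = rank(u) − rank(v): 2, 1, -5, 1, -1, 2; Σd² = 36
ρ = 1 − 6Σd² / [n(n²−1)] = 1 − 6×36 / (6×35) = 1 − 216/210 ≈ -0.029

-0.029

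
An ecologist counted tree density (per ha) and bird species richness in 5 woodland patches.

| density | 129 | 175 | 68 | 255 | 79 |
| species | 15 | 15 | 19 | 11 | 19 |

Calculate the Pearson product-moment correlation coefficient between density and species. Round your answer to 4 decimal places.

-0.9721

n = 5, Σx = 706, Σy = 79, Σx² = 123156, Σy² = 1293, Σxy = 10158
nΣxy − ΣxΣy = 50790 − 55774 = -4984
nΣx² − (Σx)² = 615780 − 498436 = 117344; nΣy² − (Σy)² = 6465 − 6241 = 224
r = -4984 / √(117344 × 224) = -4984 / 5126.8954 ≈ -0.9721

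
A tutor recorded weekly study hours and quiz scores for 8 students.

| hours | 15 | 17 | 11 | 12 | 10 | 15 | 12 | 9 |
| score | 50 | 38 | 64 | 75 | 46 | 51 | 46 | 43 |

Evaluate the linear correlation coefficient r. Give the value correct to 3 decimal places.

-0.213

n = 8, Σx = 101, Σy = 413, Σx² = 1329, Σy² = 22347, Σxy = 5164
nΣxy − ΣxΣy = 41312 − 41713 = -401
nΣx² − (Σx)² = 10632 − 10201 = 431; nΣy² − (Σy)² = 178776 − 170569 = 8207
r = -401 / √(431 × 8207) = -401 / 1880.7491 ≈ -0.213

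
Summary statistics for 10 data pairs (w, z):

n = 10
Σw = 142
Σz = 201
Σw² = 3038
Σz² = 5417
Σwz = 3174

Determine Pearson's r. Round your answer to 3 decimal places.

r = (nΣwz − ΣwΣz) / √[(nΣw² − (Σw)²)(nΣz² − (Σz)²)]
Numerator: 10×3174 − 142×201 = 3198
Denominator: √[(30380 − 20164)(54170 − 40401)] = √[10216 × 13769] = 11860.1899
r = 3198 / 11860.1899 ≈ 0.270

0.270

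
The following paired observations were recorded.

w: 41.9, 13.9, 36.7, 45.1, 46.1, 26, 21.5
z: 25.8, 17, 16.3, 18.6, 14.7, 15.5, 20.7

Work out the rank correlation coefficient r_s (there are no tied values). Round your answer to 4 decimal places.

-0.2143

Rank w: 5, 1, 4, 6, 7, 3, 2
Rank z: 7, 4, 3, 5, 1, 2, 6
d = rank(w) − rank(z): -2, -3, 1, 1, 6, 1, -4; Σd² = 68
ρ = 1 − 6Σd² / [n(n²−1)] = 1 − 6×68 / (7×48) = 1 − 408/336 ≈ -0.2143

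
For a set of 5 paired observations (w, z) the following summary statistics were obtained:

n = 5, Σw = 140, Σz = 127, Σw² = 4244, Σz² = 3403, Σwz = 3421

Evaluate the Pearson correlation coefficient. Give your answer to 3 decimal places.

r = (nΣwz − ΣwΣz) / √[(nΣw² − (Σw)²)(nΣz² − (Σz)²)]
Numerator: 5×3421 − 140×127 = -675
Denominator: √[(21220 − 19600)(17015 − 16129)] = √[1620 × 886] = 1198.0484
r = -675 / 1198.0484 ≈ -0.563

-0.563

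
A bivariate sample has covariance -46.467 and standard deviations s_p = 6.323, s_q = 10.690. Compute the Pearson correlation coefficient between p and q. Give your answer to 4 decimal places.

r = Cov(p,q) / (s_p · s_q) = -46.467 / (6.323 × 10.690)
  = -46.467 / 67.5929 ≈ -0.6875

-0.6875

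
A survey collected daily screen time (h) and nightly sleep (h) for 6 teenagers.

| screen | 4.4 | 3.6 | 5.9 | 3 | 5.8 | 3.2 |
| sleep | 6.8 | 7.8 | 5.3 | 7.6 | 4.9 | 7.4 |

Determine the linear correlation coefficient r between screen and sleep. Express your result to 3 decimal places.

-0.961

n = 6, Σx = 25.9, Σy = 39.8, Σx² = 120.01, Σy² = 271.7, Σxy = 164.17
nΣxy − ΣxΣy = 985.02 − 1030.82 = -45.8
nΣx² − (Σx)² = 720.06 − 670.81 = 49.25; nΣy² − (Σy)² = 1630.2 − 1584.04 = 46.16
r = -45.8 / √(49.25 × 46.16) = -45.8 / 47.6800 ≈ -0.961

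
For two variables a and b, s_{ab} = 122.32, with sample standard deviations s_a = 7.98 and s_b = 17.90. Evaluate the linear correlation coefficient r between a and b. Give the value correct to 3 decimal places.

0.856

r = Cov(a,b) / (s_a · s_b) = 122.32 / (7.98 × 17.90)
  = 122.32 / 142.8420 ≈ 0.856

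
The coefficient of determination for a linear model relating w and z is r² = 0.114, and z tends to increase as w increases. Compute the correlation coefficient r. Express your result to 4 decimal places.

0.3376

|r| = √0.114 = 0.3376
The association is positive, so r = 0.3376.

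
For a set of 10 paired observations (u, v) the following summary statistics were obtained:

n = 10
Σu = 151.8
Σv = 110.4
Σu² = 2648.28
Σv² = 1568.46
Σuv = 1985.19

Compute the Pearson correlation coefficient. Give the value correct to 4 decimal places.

0.8920

r = (nΣuv − ΣuΣv) / √[(nΣu² − (Σu)²)(nΣv² − (Σv)²)]
Numerator: 10×1985.19 − 151.8×110.4 = 3093.18
Denominator: √[(26482.8 − 23043.24)(15684.6 − 12188.16)] = √[3439.56 × 3496.44] = 3467.8834
r = 3093.18 / 3467.8834 ≈ 0.8920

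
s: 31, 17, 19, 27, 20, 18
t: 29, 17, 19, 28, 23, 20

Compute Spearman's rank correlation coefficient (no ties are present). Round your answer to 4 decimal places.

0.9429

Rank s: 6, 1, 3, 5, 4, 2
Rank t: 6, 1, 2, 5, 4, 3
d = rank(s) − rank(t): 0, 0, 1, 0, 0, -1; Σd² = 2
ρ = 1 − 6Σd² / [n(n²−1)] = 1 − 6×2 / (6×35) = 1 − 12/210 ≈ 0.9429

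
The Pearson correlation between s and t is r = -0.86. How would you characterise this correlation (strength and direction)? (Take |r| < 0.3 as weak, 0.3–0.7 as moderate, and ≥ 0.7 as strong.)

r = -0.86 < 0 so the relationship is negative.
|r| = 0.86, which falls in the strong range.

strong negative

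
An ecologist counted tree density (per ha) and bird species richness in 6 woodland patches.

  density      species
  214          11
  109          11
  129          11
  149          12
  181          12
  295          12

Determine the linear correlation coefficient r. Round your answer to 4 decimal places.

n = 6, Σx = 1077, Σy = 69, Σx² = 216305, Σy² = 795, Σxy = 12472
nΣxy − ΣxΣy = 74832 − 74313 = 519
nΣx² − (Σx)² = 1297830 − 1159929 = 137901; nΣy² − (Σy)² = 4770 − 4761 = 9
r = 519 / √(137901 × 9) = 519 / 1114.0507 ≈ 0.4659

0.4659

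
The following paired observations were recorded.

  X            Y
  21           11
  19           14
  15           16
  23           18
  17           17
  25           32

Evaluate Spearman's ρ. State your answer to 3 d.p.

Rank X: 4, 3, 1, 5, 2, 6
Rank Y: 1, 2, 3, 5, 4, 6
d = rank(X) − rank(Y): 3, 1, -2, 0, -2, 0; Σd² = 18
ρ = 1 − 6Σd² / [n(n²−1)] = 1 − 6×18 / (6×35) = 1 − 108/210 ≈ 0.486

0.486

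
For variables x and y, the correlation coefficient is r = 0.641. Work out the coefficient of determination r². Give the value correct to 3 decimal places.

r² = (0.641)² = 0.411

0.411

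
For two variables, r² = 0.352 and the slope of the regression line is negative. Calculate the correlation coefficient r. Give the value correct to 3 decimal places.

-0.593

|r| = √0.352 = 0.593
The association is negative, so r = −0.593.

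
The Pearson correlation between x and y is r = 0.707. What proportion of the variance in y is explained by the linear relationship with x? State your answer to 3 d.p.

r² = (0.707)² = 0.500

0.500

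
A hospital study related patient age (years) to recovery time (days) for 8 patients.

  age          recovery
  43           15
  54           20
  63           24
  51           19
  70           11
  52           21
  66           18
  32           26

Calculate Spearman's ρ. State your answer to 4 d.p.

Rank age: 2, 5, 6, 3, 8, 4, 7, 1
Rank recovery: 2, 5, 7, 4, 1, 6, 3, 8
d = rank(age) − rank(recovery): 0, 0, -1, -1, 7, -2, 4, -7; Σd² = 120
ρ = 1 − 6Σd² / [n(n²−1)] = 1 − 6×120 / (8×63) = 1 − 720/504 ≈ -0.4286

-0.4286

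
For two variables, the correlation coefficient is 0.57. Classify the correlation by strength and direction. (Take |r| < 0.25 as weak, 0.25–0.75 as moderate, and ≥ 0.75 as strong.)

r = 0.57 > 0 so the relationship is positive.
|r| = 0.57, which falls in the moderate range.

moderate positive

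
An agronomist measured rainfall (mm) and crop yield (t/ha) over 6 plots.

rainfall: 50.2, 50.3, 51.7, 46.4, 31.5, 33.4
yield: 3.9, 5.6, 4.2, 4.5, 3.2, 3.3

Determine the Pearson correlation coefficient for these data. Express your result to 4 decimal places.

0.7398

n = 6, Σx = 263.5, Σy = 24.7, Σx² = 11983.79, Σy² = 105.59, Σxy = 1114.42
nΣxy − ΣxΣy = 6686.52 − 6508.45 = 178.07
nΣx² − (Σx)² = 71902.74 − 69432.25 = 2470.49; nΣy² − (Σy)² = 633.54 − 610.09 = 23.45
r = 178.07 / √(2470.49 × 23.45) = 178.07 / 240.6927 ≈ 0.7398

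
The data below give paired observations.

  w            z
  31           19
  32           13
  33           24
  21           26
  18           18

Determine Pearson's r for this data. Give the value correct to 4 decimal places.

-0.2301

n = 5, Σw = 135, Σz = 100, Σw² = 3839, Σz² = 2106, Σwz = 2667
nΣwz − ΣwΣz = 13335 − 13500 = -165
nΣw² − (Σw)² = 19195 − 18225 = 970; nΣz² − (Σz)² = 10530 − 10000 = 530
r = -165 / √(970 × 530) = -165 / 717.0077 ≈ -0.2301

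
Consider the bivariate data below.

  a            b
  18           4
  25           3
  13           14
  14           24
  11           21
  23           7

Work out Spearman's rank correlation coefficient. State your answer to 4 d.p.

-0.7714

Rank a: 4, 6, 2, 3, 1, 5
Rank b: 2, 1, 4, 6, 5, 3
d = rank(a) − rank(b): 2, 5, -2, -3, -4, 2; Σd² = 62
ρ = 1 − 6Σd² / [n(n²−1)] = 1 − 6×62 / (6×35) = 1 − 372/210 ≈ -0.7714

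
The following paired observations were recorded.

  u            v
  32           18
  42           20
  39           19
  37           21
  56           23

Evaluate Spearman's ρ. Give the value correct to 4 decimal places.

Rank u: 1, 4, 3, 2, 5
Rank v: 1, 3, 2, 4, 5
d = rank(u) − rank(v): 0, 1, 1, -2, 0; Σd² = 6
ρ = 1 − 6Σd² / [n(n²−1)] = 1 − 6×6 / (5×24) = 1 − 36/120 ≈ 0.7000

0.7000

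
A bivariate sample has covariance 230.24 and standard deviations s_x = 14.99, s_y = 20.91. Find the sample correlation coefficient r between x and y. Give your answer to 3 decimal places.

r = Cov(x,y) / (s_x · s_y) = 230.24 / (14.99 × 20.91)
  = 230.24 / 313.4409 ≈ 0.735

0.735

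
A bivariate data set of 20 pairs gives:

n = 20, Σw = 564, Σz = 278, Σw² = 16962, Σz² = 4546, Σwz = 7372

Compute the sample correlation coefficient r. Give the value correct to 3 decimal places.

-0.551

r = (nΣwz − ΣwΣz) / √[(nΣw² − (Σw)²)(nΣz² − (Σz)²)]
Numerator: 20×7372 − 564×278 = -9352
Denominator: √[(339240 − 318096)(90920 − 77284)] = √[21144 × 13636] = 16979.9760
r = -9352 / 16979.9760 ≈ -0.551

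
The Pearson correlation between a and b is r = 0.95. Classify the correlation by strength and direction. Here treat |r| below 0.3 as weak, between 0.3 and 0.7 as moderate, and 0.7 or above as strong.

r = 0.95 > 0 so the relationship is positive.
|r| = 0.95, which falls in the strong range.

strong positive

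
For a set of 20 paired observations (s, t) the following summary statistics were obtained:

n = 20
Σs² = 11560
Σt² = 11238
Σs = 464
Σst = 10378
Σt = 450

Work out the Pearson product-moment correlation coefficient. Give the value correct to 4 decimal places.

r = (nΣst − ΣsΣt) / √[(nΣs² − (Σs)²)(nΣt² − (Σt)²)]
Numerator: 20×10378 − 464×450 = -1240
Denominator: √[(231200 − 215296)(224760 − 202500)] = √[15904 × 22260] = 18815.5000
r = -1240 / 18815.5000 ≈ -0.0659

-0.0659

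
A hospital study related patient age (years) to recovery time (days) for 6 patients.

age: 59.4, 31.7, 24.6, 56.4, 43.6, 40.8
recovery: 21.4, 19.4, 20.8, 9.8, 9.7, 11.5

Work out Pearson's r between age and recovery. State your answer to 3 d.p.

n = 6, Σx = 256.5, Σy = 92.6, Σx² = 11884.97, Σy² = 1589.34, Σxy = 3842.66
nΣxy − ΣxΣy = 23055.96 − 23751.9 = -695.94
nΣx² − (Σx)² = 71309.82 − 65792.25 = 5517.57; nΣy² − (Σy)² = 9536.04 − 8574.76 = 961.28
r = -695.94 / √(5517.57 × 961.28) = -695.94 / 2303.0262 ≈ -0.302

-0.302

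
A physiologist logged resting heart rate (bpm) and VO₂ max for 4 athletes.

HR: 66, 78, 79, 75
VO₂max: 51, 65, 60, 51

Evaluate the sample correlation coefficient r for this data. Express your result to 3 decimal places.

0.726

n = 4, Σx = 298, Σy = 227, Σx² = 22306, Σy² = 13027, Σxy = 17001
nΣxy − ΣxΣy = 68004 − 67646 = 358
nΣx² − (Σx)² = 89224 − 88804 = 420; nΣy² − (Σy)² = 52108 − 51529 = 579
r = 358 / √(420 × 579) = 358 / 493.1328 ≈ 0.726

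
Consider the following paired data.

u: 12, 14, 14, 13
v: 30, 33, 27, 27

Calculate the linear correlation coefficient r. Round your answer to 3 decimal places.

n = 4, Σu = 53, Σv = 117, Σu² = 705, Σv² = 3447, Σuv = 1551
nΣuv − ΣuΣv = 6204 − 6201 = 3
nΣu² − (Σu)² = 2820 − 2809 = 11; nΣv² − (Σv)² = 13788 − 13689 = 99
r = 3 / √(11 × 99) = 3 / 33.0000 ≈ 0.091

0.091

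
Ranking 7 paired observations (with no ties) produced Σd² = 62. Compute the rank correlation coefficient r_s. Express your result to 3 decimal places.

ρ = 1 − 6Σd² / [n(n²−1)] = 1 − 6×62 / (7×48)
  = 1 − 372/336 = 1 − 1.1071 ≈ -0.107

-0.107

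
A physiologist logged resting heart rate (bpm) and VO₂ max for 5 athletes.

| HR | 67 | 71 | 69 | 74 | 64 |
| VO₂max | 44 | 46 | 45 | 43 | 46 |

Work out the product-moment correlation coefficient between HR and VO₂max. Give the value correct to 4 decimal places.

-0.5539

n = 5, Σx = 345, Σy = 224, Σx² = 23863, Σy² = 10042, Σxy = 15445
nΣxy − ΣxΣy = 77225 − 77280 = -55
nΣx² − (Σx)² = 119315 − 119025 = 290; nΣy² − (Σy)² = 50210 − 50176 = 34
r = -55 / √(290 × 34) = -55 / 99.2975 ≈ -0.5539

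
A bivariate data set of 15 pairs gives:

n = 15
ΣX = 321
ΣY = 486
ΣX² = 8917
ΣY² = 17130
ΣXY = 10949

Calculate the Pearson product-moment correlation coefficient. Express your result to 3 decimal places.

0.326

r = (nΣXY − ΣXΣY) / √[(nΣX² − (ΣX)²)(nΣY² − (ΣY)²)]
Numerator: 15×10949 − 321×486 = 8229
Denominator: √[(133755 − 103041)(256950 − 236196)] = √[30714 × 20754] = 25247.5416
r = 8229 / 25247.5416 ≈ 0.326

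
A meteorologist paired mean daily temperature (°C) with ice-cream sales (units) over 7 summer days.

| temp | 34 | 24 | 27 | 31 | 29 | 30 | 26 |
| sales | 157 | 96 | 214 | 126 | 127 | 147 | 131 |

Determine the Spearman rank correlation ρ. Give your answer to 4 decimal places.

Rank temp: 7, 1, 3, 6, 4, 5, 2
Rank sales: 6, 1, 7, 2, 3, 5, 4
d = rank(temp) − rank(sales): 1, 0, -4, 4, 1, 0, -2; Σd² = 38
ρ = 1 − 6Σd² / [n(n²−1)] = 1 − 6×38 / (7×48) = 1 − 228/336 ≈ 0.3214

0.3214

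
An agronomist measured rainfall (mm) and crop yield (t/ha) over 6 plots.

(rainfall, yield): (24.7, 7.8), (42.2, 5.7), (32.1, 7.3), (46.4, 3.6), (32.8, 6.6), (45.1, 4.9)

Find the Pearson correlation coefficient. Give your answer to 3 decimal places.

-0.943

n = 6, Σx = 223.3, Σy = 35.9, Σx² = 8684.15, Σy² = 227.15, Σxy = 1272.04
nΣxy − ΣxΣy = 7632.24 − 8016.47 = -384.23
nΣx² − (Σx)² = 52104.9 − 49862.89 = 2242.01; nΣy² − (Σy)² = 1362.9 − 1288.81 = 74.09
r = -384.23 / √(2242.01 × 74.09) = -384.23 / 407.5666 ≈ -0.943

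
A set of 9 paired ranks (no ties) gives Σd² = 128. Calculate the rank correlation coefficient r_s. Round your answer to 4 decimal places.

-0.0667

ρ = 1 − 6Σd² / [n(n²−1)] = 1 − 6×128 / (9×80)
  = 1 − 768/720 = 1 − 1.06667 ≈ -0.0667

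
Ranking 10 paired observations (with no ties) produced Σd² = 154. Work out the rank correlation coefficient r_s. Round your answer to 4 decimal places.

ρ = 1 − 6Σd² / [n(n²−1)] = 1 − 6×154 / (10×99)
  = 1 − 924/990 = 1 − 0.93333 ≈ 0.0667

0.0667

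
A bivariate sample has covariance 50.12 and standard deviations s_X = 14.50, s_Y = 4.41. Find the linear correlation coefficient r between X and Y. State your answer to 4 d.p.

r = Cov(X,Y) / (s_X · s_Y) = 50.12 / (14.50 × 4.41)
  = 50.12 / 63.9450 ≈ 0.7838

0.7838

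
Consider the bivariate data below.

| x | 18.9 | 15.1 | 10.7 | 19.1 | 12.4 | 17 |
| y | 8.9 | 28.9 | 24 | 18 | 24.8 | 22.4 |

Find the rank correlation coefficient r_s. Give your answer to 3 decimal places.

Rank x: 5, 3, 1, 6, 2, 4
Rank y: 1, 6, 4, 2, 5, 3
d = rank(x) − rank(y): 4, -3, -3, 4, -3, 1; Σd² = 60
ρ = 1 − 6Σd² / [n(n²−1)] = 1 − 6×60 / (6×35) = 1 − 360/210 ≈ -0.714

-0.714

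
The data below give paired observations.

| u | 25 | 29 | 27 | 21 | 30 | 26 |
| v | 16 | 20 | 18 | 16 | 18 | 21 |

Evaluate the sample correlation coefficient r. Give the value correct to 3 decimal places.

0.540

n = 6, Σu = 158, Σv = 109, Σu² = 4212, Σv² = 2001, Σuv = 2888
nΣuv − ΣuΣv = 17328 − 17222 = 106
nΣu² − (Σu)² = 25272 − 24964 = 308; nΣv² − (Σv)² = 12006 − 11881 = 125
r = 106 / √(308 × 125) = 106 / 196.2142 ≈ 0.540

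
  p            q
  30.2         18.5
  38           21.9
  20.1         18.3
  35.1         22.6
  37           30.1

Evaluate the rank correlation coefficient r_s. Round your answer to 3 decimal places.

Rank p: 2, 5, 1, 3, 4
Rank q: 2, 3, 1, 4, 5
d = rank(p) − rank(q): 0, 2, 0, -1, -1; Σd² = 6
ρ = 1 − 6Σd² / [n(n²−1)] = 1 − 6×6 / (5×24) = 1 − 36/120 ≈ 0.700

0.700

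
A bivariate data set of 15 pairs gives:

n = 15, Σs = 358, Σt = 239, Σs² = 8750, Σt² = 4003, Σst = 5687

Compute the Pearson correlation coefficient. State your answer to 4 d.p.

-0.0856

r = (nΣst − ΣsΣt) / √[(nΣs² − (Σs)²)(nΣt² − (Σt)²)]
Numerator: 15×5687 − 358×239 = -257
Denominator: √[(131250 − 128164)(60045 − 57121)] = √[3086 × 2924] = 3003.9081
r = -257 / 3003.9081 ≈ -0.0856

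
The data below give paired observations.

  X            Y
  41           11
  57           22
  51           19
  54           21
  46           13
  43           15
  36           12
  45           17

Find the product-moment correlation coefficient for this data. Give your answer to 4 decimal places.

n = 8, ΣX = 373, ΣY = 130, ΣX² = 17733, ΣY² = 2234, ΣXY = 6248
nΣXY − ΣXΣY = 49984 − 48490 = 1494
nΣX² − (ΣX)² = 141864 − 139129 = 2735; nΣY² − (ΣY)² = 17872 − 16900 = 972
r = 1494 / √(2735 × 972) = 1494 / 1630.4662 ≈ 0.9163

0.9163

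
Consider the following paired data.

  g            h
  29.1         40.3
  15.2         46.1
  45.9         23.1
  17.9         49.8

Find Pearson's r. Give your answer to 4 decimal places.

n = 4, Σg = 108.1, Σh = 159.3, Σg² = 3505.07, Σh² = 6762.95, Σgh = 3825.16
nΣgh − ΣgΣh = 15300.64 − 17220.33 = -1919.69
nΣg² − (Σg)² = 14020.28 − 11685.61 = 2334.67; nΣh² − (Σh)² = 27051.8 − 25376.49 = 1675.31
r = -1919.69 / √(2334.67 × 1675.31) = -1919.69 / 1977.6997 ≈ -0.9707

-0.9707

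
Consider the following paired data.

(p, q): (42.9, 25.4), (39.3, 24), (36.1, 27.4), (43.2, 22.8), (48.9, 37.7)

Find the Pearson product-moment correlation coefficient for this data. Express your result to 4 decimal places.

0.6363

n = 5, Σp = 210.4, Σq = 137.3, Σp² = 8945.56, Σq² = 3913.05, Σpq = 5850.49
nΣpq − ΣpΣq = 29252.45 − 28887.92 = 364.53
nΣp² − (Σp)² = 44727.8 − 44268.16 = 459.64; nΣq² − (Σq)² = 19565.25 − 18851.29 = 713.96
r = 364.53 / √(459.64 × 713.96) = 364.53 / 572.8565 ≈ 0.6363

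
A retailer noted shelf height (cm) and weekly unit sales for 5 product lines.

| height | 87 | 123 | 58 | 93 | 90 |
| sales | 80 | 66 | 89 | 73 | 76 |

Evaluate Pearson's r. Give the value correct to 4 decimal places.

n = 5, Σx = 451, Σy = 384, Σx² = 42811, Σy² = 29782, Σxy = 33869
nΣxy − ΣxΣy = 169345 − 173184 = -3839
nΣx² − (Σx)² = 214055 − 203401 = 10654; nΣy² − (Σy)² = 148910 − 147456 = 1454
r = -3839 / √(10654 × 1454) = -3839 / 3935.8501 ≈ -0.9754

-0.9754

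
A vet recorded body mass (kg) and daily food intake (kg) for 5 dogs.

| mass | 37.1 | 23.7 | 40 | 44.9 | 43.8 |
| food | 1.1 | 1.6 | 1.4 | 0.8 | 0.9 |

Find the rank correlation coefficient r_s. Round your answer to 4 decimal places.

Rank mass: 2, 1, 3, 5, 4
Rank food: 3, 5, 4, 1, 2
d = rank(mass) − rank(food): -1, -4, -1, 4, 2; Σd² = 38
ρ = 1 − 6Σd² / [n(n²−1)] = 1 − 6×38 / (5×24) = 1 − 228/120 ≈ -0.9000

-0.9000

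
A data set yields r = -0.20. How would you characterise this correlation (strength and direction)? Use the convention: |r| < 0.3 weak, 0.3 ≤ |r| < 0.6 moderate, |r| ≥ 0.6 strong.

weak negative

r = -0.20 < 0 so the relationship is negative.
|r| = 0.20, which falls in the weak range.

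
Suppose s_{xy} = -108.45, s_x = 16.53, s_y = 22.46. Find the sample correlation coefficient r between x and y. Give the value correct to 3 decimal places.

-0.292

r = Cov(x,y) / (s_x · s_y) = -108.45 / (16.53 × 22.46)
  = -108.45 / 371.2638 ≈ -0.292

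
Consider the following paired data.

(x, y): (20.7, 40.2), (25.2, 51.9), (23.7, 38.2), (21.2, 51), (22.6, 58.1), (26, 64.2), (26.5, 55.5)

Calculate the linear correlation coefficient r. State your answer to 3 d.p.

0.533

n = 7, Σx = 165.9, Σy = 359.1, Σx² = 3963.67, Σy² = 18947.39, Σxy = 8579.57
nΣxy − ΣxΣy = 60056.99 − 59574.69 = 482.3
nΣx² − (Σx)² = 27745.69 − 27522.81 = 222.88; nΣy² − (Σy)² = 132631.73 − 128952.81 = 3678.92
r = 482.3 / √(222.88 × 3678.92) = 482.3 / 905.5152 ≈ 0.533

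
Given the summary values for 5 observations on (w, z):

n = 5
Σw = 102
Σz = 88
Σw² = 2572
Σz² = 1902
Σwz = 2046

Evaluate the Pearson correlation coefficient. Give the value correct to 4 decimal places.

r = (nΣwz − ΣwΣz) / √[(nΣw² − (Σw)²)(nΣz² − (Σz)²)]
Numerator: 5×2046 − 102×88 = 1254
Denominator: √[(12860 − 10404)(9510 − 7744)] = √[2456 × 1766] = 2082.6176
r = 1254 / 2082.6176 ≈ 0.6021

0.6021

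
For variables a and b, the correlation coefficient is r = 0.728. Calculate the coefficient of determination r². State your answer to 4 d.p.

r² = (0.728)² = 0.5300

0.5300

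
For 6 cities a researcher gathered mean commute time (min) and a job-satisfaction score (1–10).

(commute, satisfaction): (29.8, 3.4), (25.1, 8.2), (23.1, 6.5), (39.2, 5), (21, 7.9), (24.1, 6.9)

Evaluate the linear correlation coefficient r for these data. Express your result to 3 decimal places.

n = 6, Σx = 162.3, Σy = 37.9, Σx² = 4610.11, Σy² = 256.07, Σxy = 985.48
nΣxy − ΣxΣy = 5912.88 − 6151.17 = -238.29
nΣx² − (Σx)² = 27660.66 − 26341.29 = 1319.37; nΣy² − (Σy)² = 1536.42 − 1436.41 = 100.01
r = -238.29 / √(1319.37 × 100.01) = -238.29 / 363.2495 ≈ -0.656

-0.656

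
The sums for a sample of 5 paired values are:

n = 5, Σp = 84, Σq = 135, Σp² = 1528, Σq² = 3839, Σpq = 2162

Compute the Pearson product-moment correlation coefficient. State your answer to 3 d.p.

r = (nΣpq − ΣpΣq) / √[(nΣp² − (Σp)²)(nΣq² − (Σq)²)]
Numerator: 5×2162 − 84×135 = -530
Denominator: √[(7640 − 7056)(19195 − 18225)] = √[584 × 970] = 752.6487
r = -530 / 752.6487 ≈ -0.704

-0.704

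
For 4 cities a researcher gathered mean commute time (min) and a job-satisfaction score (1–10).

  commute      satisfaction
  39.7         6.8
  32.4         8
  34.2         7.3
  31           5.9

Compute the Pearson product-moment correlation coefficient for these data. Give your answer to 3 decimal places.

n = 4, Σx = 137.3, Σy = 28, Σx² = 4756.49, Σy² = 198.34, Σxy = 961.72
nΣxy − ΣxΣy = 3846.88 − 3844.4 = 2.48
nΣx² − (Σx)² = 19025.96 − 18851.29 = 174.67; nΣy² − (Σy)² = 793.36 − 784 = 9.36
r = 2.48 / √(174.67 × 9.36) = 2.48 / 40.4340 ≈ 0.061

0.061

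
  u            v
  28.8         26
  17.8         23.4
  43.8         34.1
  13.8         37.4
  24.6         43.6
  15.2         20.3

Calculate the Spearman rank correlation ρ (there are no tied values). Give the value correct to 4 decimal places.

0.1429

Rank u: 5, 3, 6, 1, 4, 2
Rank v: 3, 2, 4, 5, 6, 1
d = rank(u) − rank(v): 2, 1, 2, -4, -2, 1; Σd² = 30
ρ = 1 − 6Σd² / [n(n²−1)] = 1 − 6×30 / (6×35) = 1 − 180/210 ≈ 0.1429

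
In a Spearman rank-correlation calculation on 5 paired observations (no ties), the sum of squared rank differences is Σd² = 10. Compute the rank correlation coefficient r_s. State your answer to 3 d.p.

0.500

ρ = 1 − 6Σd² / [n(n²−1)] = 1 − 6×10 / (5×24)
  = 1 − 60/120 = 1 − 0.5000 ≈ 0.500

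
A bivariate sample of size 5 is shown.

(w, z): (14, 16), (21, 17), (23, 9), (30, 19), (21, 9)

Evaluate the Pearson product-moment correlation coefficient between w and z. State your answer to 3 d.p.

0.196

n = 5, Σw = 109, Σz = 70, Σw² = 2507, Σz² = 1068, Σwz = 1547
nΣwz − ΣwΣz = 7735 − 7630 = 105
nΣw² − (Σw)² = 12535 − 11881 = 654; nΣz² − (Σz)² = 5340 − 4900 = 440
r = 105 / √(654 × 440) = 105 / 536.4327 ≈ 0.196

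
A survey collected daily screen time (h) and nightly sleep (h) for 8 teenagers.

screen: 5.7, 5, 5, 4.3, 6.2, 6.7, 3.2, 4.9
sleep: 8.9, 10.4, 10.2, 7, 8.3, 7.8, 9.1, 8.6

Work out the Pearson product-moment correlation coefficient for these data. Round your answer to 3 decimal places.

n = 8, Σx = 41, Σy = 70.3, Σx² = 218.56, Σy² = 626.91, Σxy = 358.81
nΣxy − ΣxΣy = 2870.48 − 2882.3 = -11.82
nΣx² − (Σx)² = 1748.48 − 1681 = 67.48; nΣy² − (Σy)² = 5015.28 − 4942.09 = 73.19
r = -11.82 / √(67.48 × 73.19) = -11.82 / 70.2770 ≈ -0.168

-0.168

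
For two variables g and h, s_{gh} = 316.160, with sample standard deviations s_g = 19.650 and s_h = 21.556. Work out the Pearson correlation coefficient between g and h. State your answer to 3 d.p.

0.746

r = Cov(g,h) / (s_g · s_h) = 316.160 / (19.650 × 21.556)
  = 316.160 / 423.5754 ≈ 0.746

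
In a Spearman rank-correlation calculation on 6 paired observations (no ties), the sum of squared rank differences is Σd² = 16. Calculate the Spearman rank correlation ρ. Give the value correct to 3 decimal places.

ρ = 1 − 6Σd² / [n(n²−1)] = 1 − 6×16 / (6×35)
  = 1 − 96/210 = 1 − 0.4571 ≈ 0.543

0.543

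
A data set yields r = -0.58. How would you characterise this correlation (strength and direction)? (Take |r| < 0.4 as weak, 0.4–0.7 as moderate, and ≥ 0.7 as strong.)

moderate negative

r = -0.58 < 0 so the relationship is negative.
|r| = 0.58, which falls in the moderate range.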